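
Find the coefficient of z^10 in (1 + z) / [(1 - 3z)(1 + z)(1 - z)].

The denominator gives the recurrence a_n = 3a_(n−1) + a_(n−2) − 3a_(n−3) for n ≥ 3; the numerator fixes a_0 = 1, a_1 = 4, a_2 = 13.
Iterating: 1, 4, 13, 40, 121, 364, 1093, 3280, 9841, 29524, 88573, so a_10 = 88573.

88573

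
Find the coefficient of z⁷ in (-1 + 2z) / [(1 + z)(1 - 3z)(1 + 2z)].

Partial fractions give a closed form: a_n = (3/4)·(-1)^n + (-3/20)·3^n + (-8/5)·(-2)^n.
At n = 7: a_7 = -124.

-124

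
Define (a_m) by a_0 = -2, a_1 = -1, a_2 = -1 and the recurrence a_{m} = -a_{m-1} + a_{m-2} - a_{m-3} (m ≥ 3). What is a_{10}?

-101

The ordinary generating function has denominator 1 + t - t^2 + t^3.
Iterating the recurrence: a_0,…,a_{10} = -2, -1, -1, 2, -2, 5, -9, 16, -30, 55, -101.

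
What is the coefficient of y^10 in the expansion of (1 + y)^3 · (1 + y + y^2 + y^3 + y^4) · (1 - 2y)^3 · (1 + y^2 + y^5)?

(1 + y)^3 has coefficients 1,3,3,1 for degrees 0…3.
(1 + y + y^2 + y^3 + y^4) has coefficients 1,1,1,1,1,0,0,0,0,0,0 for degrees 0…10.
Multiplying by (1 - 2y)^3 gives running coefficients 1,-5,7,-1,-1,-2,4,-8,0,0,0 for degrees 0…10.
Finally multiplying by (1 + y^2 + y^5), the product of all factors after the first has coefficients 1,-5,8,-6,6,-2,-2,-3,3,-9,-2 for degrees 0…10.
[y^10] = 1·(-2) + 3·(-9) + 3·3 + 1·(-3) = -23.

-23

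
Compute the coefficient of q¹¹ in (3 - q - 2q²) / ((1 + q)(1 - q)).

-1

The denominator gives the recurrence a_n = a_(n−2) for n ≥ 3; the numerator fixes a_0 = 3, a_1 = -1, a_2 = 1.
Iterating: 3, -1, 1, -1, 1, -1, 1, -1, 1, -1, 1, -1, so a_11 = -1.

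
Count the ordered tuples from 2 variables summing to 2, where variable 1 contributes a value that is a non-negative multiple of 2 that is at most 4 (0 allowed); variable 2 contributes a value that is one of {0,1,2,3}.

The generating function for the choices is (1 + t² + t⁴)·(1 + t + t² + t³); the count is [t²].
(1 + t² + t⁴) has coefficients 1,0,1 for degrees 0…2.
(1 + t + t² + t³) has coefficients 1,1,1 for degrees 0…2.
[t²] = 1·1 + 1·1 = 2.

2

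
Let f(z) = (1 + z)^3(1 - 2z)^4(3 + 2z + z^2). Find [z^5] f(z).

(1 + z)^3 has coefficients 1,3,3,1 for degrees 0…3.
(1 - 2z)^4 has coefficients 1,-8,24,-32,16,0 for degrees 0…5.
Finally multiplying by (3 + 2z + z^2), the product of all factors after the first has coefficients 3,-22,57,-56,8,0 for degrees 0…5.
[z^5] = 1·0 + 3·8 + 3·(-56) + 1·57 = -87.

-87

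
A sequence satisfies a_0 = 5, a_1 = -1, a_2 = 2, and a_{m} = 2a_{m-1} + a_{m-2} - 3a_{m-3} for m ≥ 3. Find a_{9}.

The ordinary generating function has denominator 1 - 2t - t^2 + 3t^3.
Iterating the recurrence: a_0,…,a_{9} = 5, -1, 2, -12, -19, -56, -95, -189, -305, -514.

-514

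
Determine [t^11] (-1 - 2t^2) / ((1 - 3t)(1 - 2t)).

-643395

The denominator gives the recurrence a_n = 5a_(n−1) − 6a_(n−2) for n ≥ 3; the numerator fixes a_0 = -1, a_1 = -5, a_2 = -21.
Iterating: -1, -5, -21, -75, -249, -795, -2481, -7635, -23289, -70635, -213441, -643395, so a_11 = -643395.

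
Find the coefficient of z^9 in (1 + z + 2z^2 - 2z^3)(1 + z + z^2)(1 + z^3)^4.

(1 + z + 2z^2 - 2z^3) has coefficients 1,1,2,-2 for degrees 0…3.
(1 + z + z^2) has coefficients 1,1,1,0,0,0,0,0,0,0 for degrees 0…9.
Finally multiplying by (1 + z^3)^4, the product of all factors after the first has coefficients 1,1,1,4,4,4,6,6,6,4 for degrees 0…9.
[z^9] = 1·4 + 1·6 + 2·6 − 2·6 = 10.

10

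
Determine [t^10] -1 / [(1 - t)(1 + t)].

-1

Partial fractions give a closed form: a_n = (-1/2)·1^n + (-1/2)·(-1)^n.
At n = 10: a_10 = -1.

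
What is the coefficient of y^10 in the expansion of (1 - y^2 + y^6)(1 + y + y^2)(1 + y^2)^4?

(1 - y^2 + y^6) has coefficients 1,0,-1,0,0,0,1 for degrees 0…6.
(1 + y + y^2) has coefficients 1,1,1,0,0,0,0,0,0,0,0 for degrees 0…10.
Finally multiplying by (1 + y^2)^4, the product of all factors after the first has coefficients 1,1,5,4,10,6,10,4,5,1,1 for degrees 0…10.
[y^10] = 1·1 − 1·5 + 1·10 = 6.

6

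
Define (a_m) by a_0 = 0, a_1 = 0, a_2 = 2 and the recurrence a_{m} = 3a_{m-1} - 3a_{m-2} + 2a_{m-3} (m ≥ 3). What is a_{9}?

342

The ordinary generating function has denominator 1 - 3x + 3x^2 - 2x^3.
Iterating the recurrence: a_0,…,a_{9} = 0, 0, 2, 6, 12, 22, 42, 84, 170, 342.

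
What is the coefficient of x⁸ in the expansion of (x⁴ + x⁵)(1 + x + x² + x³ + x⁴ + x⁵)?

2

(x⁴ + x⁵) has coefficients 0,0,0,0,1,1 for degrees 0…5.
(1 + x + x² + x³ + x⁴ + x⁵) has coefficients 1,1,1,1,1,1,0,0,0 for degrees 0…8.
[x⁸] = 1·1 + 1·1 = 2.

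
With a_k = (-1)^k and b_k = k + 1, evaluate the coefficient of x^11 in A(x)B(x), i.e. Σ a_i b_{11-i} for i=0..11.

This is [x^11] in the product of the two ordinary generating functions.
Σ = 1·12 − 1·11 + 1·10 − 1·9 + 1·8 − 1·7 + 1·6 − 1·5 + 1·4 − 1·3 + 1·2 − 1·1 = 6.

6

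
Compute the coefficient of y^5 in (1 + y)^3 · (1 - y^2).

(1 + y)^3 has coefficients 1,3,3,1 for degrees 0…3.
(1 - y^2) has coefficients 1,0,-1,0,0,0 for degrees 0…5.
[y^5] = 1·0 + 3·0 + 3·0 + 1·(-1) = -1.

-1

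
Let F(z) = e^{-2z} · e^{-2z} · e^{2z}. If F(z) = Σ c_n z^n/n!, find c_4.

The EGF product rule gives c_4 = Σ_{k_1+k_2+k_3=4} C(4; k_1,k_2,k_3) · ∏ g_i(k_i), where e^{-2z} gives (-2)^k; e^{-2z} gives (-2)^k; e^{2z} gives (2)^k.
g_1(k) for k = 0…4: 1, -2, 4, -8, 16.
g_2(k) for k = 0…4: 1, -2, 4, -8, 16.
g_3(k) for k = 0…4: 1, 2, 4, 8, 16.
First combine the last two factors: h(k) = Σ_j C(k,j)·g_2(j)·g_3(k−j) for k = 0…4: 1, 0, 0, 0, 0.
c_4 = Σ_k C(4,k)·g_1(k)·h(4−k) = 1·16·1 = 16.

16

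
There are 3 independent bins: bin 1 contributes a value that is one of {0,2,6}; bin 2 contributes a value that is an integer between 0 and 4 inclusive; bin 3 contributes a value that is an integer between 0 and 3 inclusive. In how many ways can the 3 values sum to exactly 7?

6

The generating function for the choices is (1 + y² + y⁶)·(1 + y + y² + y³ + y⁴)·(1 + y + y² + y³); the count is [y⁷].
(1 + y² + y⁶) has coefficients 1,0,1,0,0,0,1 for degrees 0…6.
(1 + y + y² + y³ + y⁴) has coefficients 1,1,1,1,1,0,0,0 for degrees 0…7.
Finally multiplying by (1 + y + y² + y³), the product of all factors after the first has coefficients 1,2,3,4,4,3,2,1 for degrees 0…7.
[y⁷] = 1·1 + 1·3 + 1·2 = 6.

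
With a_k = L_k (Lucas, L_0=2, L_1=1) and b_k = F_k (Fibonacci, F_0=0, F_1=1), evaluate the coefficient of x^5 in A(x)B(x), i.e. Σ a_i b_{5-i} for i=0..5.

30

Write out a_i and b_{5-i} for i = 0,…,5 and sum the products.
Σ = 2·5 + 1·3 + 3·2 + 4·1 + 7·1 + 11·0 = 30.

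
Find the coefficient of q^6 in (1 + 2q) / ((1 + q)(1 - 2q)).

85

The denominator gives the recurrence a_n = a_(n−1) + 2a_(n−2) for n ≥ 3; the numerator fixes a_0 = 1, a_1 = 3, a_2 = 5.
Iterating: 1, 3, 5, 11, 21, 43, 85, so a_6 = 85.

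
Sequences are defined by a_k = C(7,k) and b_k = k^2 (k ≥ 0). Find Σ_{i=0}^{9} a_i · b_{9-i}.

4096

Write out a_i and b_{9-i} for i = 0,…,9 and sum the products.
Σ = 1·81 + 7·64 + 21·49 + 35·36 + 35·25 + 21·16 + 7·9 + 1·4 + 0·1 + 0·0 = 4096.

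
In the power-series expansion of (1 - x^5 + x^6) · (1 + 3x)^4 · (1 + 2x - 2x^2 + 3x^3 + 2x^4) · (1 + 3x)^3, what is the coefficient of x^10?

(1 - x^5 + x^6) has coefficients 1,0,0,0,0,-1,1 for degrees 0…6.
(1 + 3x)^4 has coefficients 1,12,54,108,81,0,0,0,0,0,0 for degrees 0…10.
Multiplying by (1 + 2x - 2x^2 + 3x^3 + 2x^4) gives running coefficients 1,14,76,195,227,132,270,459,162,0,0 for degrees 0…10.
Finally multiplying by (1 + 3x)^3, the product of all factors after the first has coefficients 1,23,229,1284,4412,9492,12852,12582,15147,21141,16767 for degrees 0…10.
[x^10] = 1·16767 − 1·9492 + 1·4412 = 11687.

11687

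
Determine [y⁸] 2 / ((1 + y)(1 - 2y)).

342

The denominator gives the recurrence a_n = a_(n−1) + 2a_(n−2) for n ≥ 2; the numerator fixes a_0 = 2, a_1 = 2.
Iterating: 2, 2, 6, 10, 22, 42, 86, 170, 342, so a_8 = 342.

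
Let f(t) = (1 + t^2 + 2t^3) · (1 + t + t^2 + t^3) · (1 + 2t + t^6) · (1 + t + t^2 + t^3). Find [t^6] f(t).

37

(1 + t^2 + 2t^3) has coefficients 1,0,1,2 for degrees 0…3.
(1 + t + t^2 + t^3) has coefficients 1,1,1,1,0,0,0 for degrees 0…6.
Multiplying by (1 + 2t + t^6) gives running coefficients 1,3,3,3,2,0,1 for degrees 0…6.
Finally multiplying by (1 + t + t^2 + t^3), the product of all factors after the first has coefficients 1,4,7,10,11,8,6 for degrees 0…6.
[t^6] = 1·6 + 1·11 + 2·10 = 37.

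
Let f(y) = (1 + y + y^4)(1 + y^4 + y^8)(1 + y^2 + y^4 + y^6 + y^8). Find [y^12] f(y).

(1 + y + y^4) has coefficients 1,1,0,0,1 for degrees 0…4.
(1 + y^4 + y^8) has coefficients 1,0,0,0,1,0,0,0,1,0,0,0,0 for degrees 0…12.
Finally multiplying by (1 + y^2 + y^4 + y^6 + y^8), the product of all factors after the first has coefficients 1,0,1,0,2,0,2,0,3,0,2,0,2 for degrees 0…12.
[y^12] = 1·2 + 1·0 + 1·3 = 5.

5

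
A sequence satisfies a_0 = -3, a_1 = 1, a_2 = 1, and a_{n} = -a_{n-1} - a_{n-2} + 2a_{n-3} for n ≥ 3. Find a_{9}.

The ordinary generating function has denominator 1 + q + q^2 - 2q^3.
Iterating the recurrence: a_0,…,a_{9} = -3, 1, 1, -8, 9, 1, -26, 43, -15, -80.

-80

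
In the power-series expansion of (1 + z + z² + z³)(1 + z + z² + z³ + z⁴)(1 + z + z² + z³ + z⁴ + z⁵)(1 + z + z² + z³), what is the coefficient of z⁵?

47

(1 + z + z² + z³) has coefficients 1,1,1,1 for degrees 0…3.
(1 + z + z² + z³ + z⁴) has coefficients 1,1,1,1,1,0 for degrees 0…5.
Multiplying by (1 + z + z² + z³ + z⁴ + z⁵) gives running coefficients 1,2,3,4,5,5 for degrees 0…5.
Finally multiplying by (1 + z + z² + z³), the product of all factors after the first has coefficients 1,3,6,10,14,17 for degrees 0…5.
[z⁵] = 1·17 + 1·14 + 1·10 + 1·6 = 47.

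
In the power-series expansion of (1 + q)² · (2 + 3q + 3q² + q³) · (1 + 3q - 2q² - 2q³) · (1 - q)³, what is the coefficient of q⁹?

-3

(1 + q)² has coefficients 1,2,1 for degrees 0…2.
(2 + 3q + 3q² + q³) has coefficients 2,3,3,1,0,0,0,0,0,0 for degrees 0…9.
Multiplying by (1 + 3q - 2q² - 2q³) gives running coefficients 2,9,8,0,-9,-8,-2,0,0,0 for degrees 0…9.
Finally multiplying by (1 - q)³, the product of all factors after the first has coefficients 2,3,-13,1,6,11,-5,-9,2,2 for degrees 0…9.
[q⁹] = 1·2 + 2·2 + 1·(-9) = -3.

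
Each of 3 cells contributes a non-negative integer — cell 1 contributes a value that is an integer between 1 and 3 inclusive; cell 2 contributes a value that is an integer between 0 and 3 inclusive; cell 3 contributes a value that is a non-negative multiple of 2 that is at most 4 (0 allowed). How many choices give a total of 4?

The generating function for the choices is (x + x^2 + x^3)·(1 + x + x^2 + x^3)·(1 + x^2 + x^4); the count is [x^4].
(x + x^2 + x^3) has coefficients 0,1,1,1 for degrees 0…3.
(1 + x + x^2 + x^3) has coefficients 1,1,1,1,0 for degrees 0…4.
Finally multiplying by (1 + x^2 + x^4), the product of all factors after the first has coefficients 1,1,2,2,2 for degrees 0…4.
[x^4] = 1·2 + 1·2 + 1·1 = 5.

5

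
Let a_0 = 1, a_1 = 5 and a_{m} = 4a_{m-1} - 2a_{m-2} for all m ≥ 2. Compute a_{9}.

98384

The ordinary generating function has denominator 1 - 4t + 2t^2.
Iterating the recurrence: a_0,…,a_{9} = 1, 5, 18, 62, 212, 724, 2472, 8440, 28816, 98384.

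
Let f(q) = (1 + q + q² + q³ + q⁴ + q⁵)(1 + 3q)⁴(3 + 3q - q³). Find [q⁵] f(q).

1469

(1 + q + q² + q³ + q⁴ + q⁵) has coefficients 1,1,1,1,1,1 for degrees 0…5.
(1 + 3q)⁴ has coefficients 1,12,54,108,81,0 for degrees 0…5.
Finally multiplying by (3 + 3q - q³), the product of all factors after the first has coefficients 3,39,198,485,555,189 for degrees 0…5.
[q⁵] = 1·189 + 1·555 + 1·485 + 1·198 + 1·39 + 1·3 = 1469.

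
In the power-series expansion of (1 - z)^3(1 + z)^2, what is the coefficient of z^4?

1

(1 - z)^3 has coefficients 1,-3,3,-1 for degrees 0…3.
(1 + z)^2 has coefficients 1,2,1,0,0 for degrees 0…4.
[z^4] = 1·0 − 3·0 + 3·1 − 1·2 = 1.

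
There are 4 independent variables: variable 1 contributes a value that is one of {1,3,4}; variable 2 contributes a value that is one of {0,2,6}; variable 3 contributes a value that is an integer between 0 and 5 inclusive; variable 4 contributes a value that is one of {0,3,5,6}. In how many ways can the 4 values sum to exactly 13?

19

The generating function for the choices is (z + z^3 + z^4)·(1 + z^2 + z^6)·(1 + z + z^2 + z^3 + z^4 + z^5)·(1 + z^3 + z^5 + z^6); the count is [z^13].
(z + z^3 + z^4) has coefficients 0,1,0,1,1 for degrees 0…4.
(1 + z^2 + z^6) has coefficients 1,0,1,0,0,0,1,0,0,0,0,0,0,0 for degrees 0…13.
Multiplying by (1 + z + z^2 + z^3 + z^4 + z^5) gives running coefficients 1,1,2,2,2,2,2,2,1,1,1,1,0,0 for degrees 0…13.
Finally multiplying by (1 + z^3 + z^5 + z^6), the product of all factors after the first has coefficients 1,1,2,3,3,5,6,7,7,7,7,6,5,4 for degrees 0…13.
[z^13] = 1·5 + 1·7 + 1·7 = 19.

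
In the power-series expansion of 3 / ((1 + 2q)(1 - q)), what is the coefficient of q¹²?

The denominator gives the recurrence a_n = −a_(n−1) + 2a_(n−2) for n ≥ 2; the numerator fixes a_0 = 3, a_1 = -3.
Iterating: 3, -3, 9, -15, 33, -63, 129, -255, 513, -1023, 2049, -4095, 8193, so a_12 = 8193.

8193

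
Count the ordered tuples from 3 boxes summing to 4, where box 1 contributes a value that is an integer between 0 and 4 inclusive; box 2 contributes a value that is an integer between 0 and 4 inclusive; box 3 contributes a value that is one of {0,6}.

5

The generating function for the choices is (1 + x + x^2 + x^3 + x^4)·(1 + x + x^2 + x^3 + x^4)·(1 + x^6); the count is [x^4].
(1 + x + x^2 + x^3 + x^4) has coefficients 1,1,1,1,1 for degrees 0…4.
(1 + x + x^2 + x^3 + x^4) has coefficients 1,1,1,1,1 for degrees 0…4.
Finally multiplying by (1 + x^6), the product of all factors after the first has coefficients 1,1,1,1,1 for degrees 0…4.
[x^4] = 1·1 + 1·1 + 1·1 + 1·1 + 1·1 = 5.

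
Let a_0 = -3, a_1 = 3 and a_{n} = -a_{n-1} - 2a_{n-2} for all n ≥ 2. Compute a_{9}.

-33

The ordinary generating function has denominator 1 + t + 2t^2.
Iterating the recurrence: a_0,…,a_{9} = -3, 3, 3, -9, 3, 15, -21, -9, 51, -33.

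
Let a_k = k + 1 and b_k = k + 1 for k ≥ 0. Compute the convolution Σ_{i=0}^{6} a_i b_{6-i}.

The convolution is the x^6 coefficient of A(x)B(x).
Σ = 1·7 + 2·6 + 3·5 + 4·4 + 5·3 + 6·2 + 7·1 = 84.

84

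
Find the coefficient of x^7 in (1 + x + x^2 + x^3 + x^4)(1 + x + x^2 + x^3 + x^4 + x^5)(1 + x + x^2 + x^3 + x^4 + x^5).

24

(1 + x + x^2 + x^3 + x^4) has coefficients 1,1,1,1,1 for degrees 0…4.
(1 + x + x^2 + x^3 + x^4 + x^5) has coefficients 1,1,1,1,1,1,0,0 for degrees 0…7.
Finally multiplying by (1 + x + x^2 + x^3 + x^4 + x^5), the product of all factors after the first has coefficients 1,2,3,4,5,6,5,4 for degrees 0…7.
[x^7] = 1·4 + 1·5 + 1·6 + 1·5 + 1·4 = 24.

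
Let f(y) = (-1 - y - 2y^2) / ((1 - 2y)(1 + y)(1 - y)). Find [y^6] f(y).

Partial fractions give a closed form: a_n = (-8/3)·2^n + (-1/3)·(-1)^n + (2)·1^n.
At n = 6: a_6 = -169.

-169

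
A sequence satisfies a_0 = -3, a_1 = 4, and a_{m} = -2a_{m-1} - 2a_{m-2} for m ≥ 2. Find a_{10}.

The ordinary generating function has denominator 1 + 2q + 2q^2.
Iterating the recurrence: a_0,…,a_{10} = -3, 4, -2, -4, 12, -16, 8, 16, -48, 64, -32.

-32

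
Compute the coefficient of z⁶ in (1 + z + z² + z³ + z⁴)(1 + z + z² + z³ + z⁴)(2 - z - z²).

-3

(1 + z + z² + z³ + z⁴) has coefficients 1,1,1,1,1 for degrees 0…4.
(1 + z + z² + z³ + z⁴) has coefficients 1,1,1,1,1,0,0 for degrees 0…6.
Finally multiplying by (2 - z - z²), the product of all factors after the first has coefficients 2,1,0,0,0,-2,-1 for degrees 0…6.
[z⁶] = 1·(-1) + 1·(-2) + 1·0 + 1·0 + 1·0 = -3.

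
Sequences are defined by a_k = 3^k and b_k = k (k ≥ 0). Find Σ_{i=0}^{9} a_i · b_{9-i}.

14757

The convolution is the x^9 coefficient of A(x)B(x).
Σ = 1·9 + 3·8 + 9·7 + 27·6 + 81·5 + 243·4 + 729·3 + 2187·2 + 6561·1 + 19683·0 = 14757.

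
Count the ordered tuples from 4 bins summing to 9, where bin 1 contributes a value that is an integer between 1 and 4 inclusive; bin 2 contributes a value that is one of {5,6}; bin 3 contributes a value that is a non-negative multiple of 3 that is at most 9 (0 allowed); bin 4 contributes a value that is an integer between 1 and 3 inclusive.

5

The generating function for the choices is (t + t^2 + t^3 + t^4)·(t^5 + t^6)·(1 + t^3 + t^6 + t^9)·(t + t^2 + t^3); the count is [t^9].
(t + t^2 + t^3 + t^4) has coefficients 0,1,1,1,1 for degrees 0…4.
(t^5 + t^6) has coefficients 0,0,0,0,0,1,1,0,0,0 for degrees 0…9.
Multiplying by (1 + t^3 + t^6 + t^9) gives running coefficients 0,0,0,0,0,1,1,0,1,1 for degrees 0…9.
Finally multiplying by (t + t^2 + t^3), the product of all factors after the first has coefficients 0,0,0,0,0,0,1,2,2,2 for degrees 0…9.
[t^9] = 1·2 + 1·2 + 1·1 + 1·0 = 5.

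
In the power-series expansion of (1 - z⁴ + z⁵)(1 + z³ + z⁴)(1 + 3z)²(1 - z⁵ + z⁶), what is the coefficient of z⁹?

(1 - z⁴ + z⁵) has coefficients 1,0,0,0,-1,1 for degrees 0…5.
(1 + z³ + z⁴) has coefficients 1,0,0,1,1,0,0,0,0,0 for degrees 0…9.
Multiplying by (1 + 3z)² gives running coefficients 1,6,9,1,7,15,9,0,0,0 for degrees 0…9.
Finally multiplying by (1 - z⁵ + z⁶), the product of all factors after the first has coefficients 1,6,9,1,7,14,4,-3,8,-6 for degrees 0…9.
[z⁹] = 1·(-6) − 1·14 + 1·7 = -13.

-13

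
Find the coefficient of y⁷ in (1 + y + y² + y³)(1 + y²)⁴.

10

(1 + y + y² + y³) has coefficients 1,1,1,1 for degrees 0…3.
(1 + y²)⁴ has coefficients 1,0,4,0,6,0,4,0 for degrees 0…7.
[y⁷] = 1·0 + 1·4 + 1·0 + 1·6 = 10.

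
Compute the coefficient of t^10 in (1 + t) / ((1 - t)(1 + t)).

The denominator gives the recurrence a_n = a_(n−2) for n ≥ 2; the numerator fixes a_0 = 1, a_1 = 1.
Iterating: 1, 1, 1, 1, 1, 1, 1, 1, 1, 1, 1, so a_10 = 1.

1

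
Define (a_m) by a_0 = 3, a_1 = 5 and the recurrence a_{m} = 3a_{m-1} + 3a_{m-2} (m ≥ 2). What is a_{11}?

The ordinary generating function has denominator 1 - 3q - 3q^2.
Iterating the recurrence: a_0,…,a_{11} = 3, 5, 24, 87, 333, 1260, 4779, 18117, 68688, 260415, 987309, 3743172.

3743172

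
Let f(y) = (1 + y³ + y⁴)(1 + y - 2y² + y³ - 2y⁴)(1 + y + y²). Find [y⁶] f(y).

(1 + y³ + y⁴) has coefficients 1,0,0,1,1 for degrees 0…4.
(1 + y - 2y² + y³ - 2y⁴) has coefficients 1,1,-2,1,-2,0,0 for degrees 0…6.
Finally multiplying by (1 + y + y²), the product of all factors after the first has coefficients 1,2,0,0,-3,-1,-2 for degrees 0…6.
[y⁶] = 1·(-2) + 1·0 + 1·0 = -2.

-2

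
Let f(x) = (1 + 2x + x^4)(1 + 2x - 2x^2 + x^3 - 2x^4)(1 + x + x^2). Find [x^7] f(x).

(1 + 2x + x^4) has coefficients 1,2,0,0,1 for degrees 0…4.
(1 + 2x - 2x^2 + x^3 - 2x^4) has coefficients 1,2,-2,1,-2,0,0,0 for degrees 0…7.
Finally multiplying by (1 + x + x^2), the product of all factors after the first has coefficients 1,3,1,1,-3,-1,-2,0 for degrees 0…7.
[x^7] = 1·0 + 2·(-2) + 1·1 = -3.

-3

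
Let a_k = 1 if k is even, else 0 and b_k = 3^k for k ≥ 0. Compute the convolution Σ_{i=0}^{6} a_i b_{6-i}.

820

This is [x^6] in the product of the two ordinary generating functions.
Σ = 1·729 + 0·243 + 1·81 + 0·27 + 1·9 + 0·3 + 1·1 = 820.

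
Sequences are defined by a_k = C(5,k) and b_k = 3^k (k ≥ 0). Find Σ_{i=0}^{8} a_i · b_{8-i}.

27648

Write out a_i and b_{8-i} for i = 0,…,8 and sum the products.
Σ = 1·6561 + 5·2187 + 10·729 + 10·243 + 5·81 + 1·27 + 0·9 + 0·3 + 0·1 = 27648.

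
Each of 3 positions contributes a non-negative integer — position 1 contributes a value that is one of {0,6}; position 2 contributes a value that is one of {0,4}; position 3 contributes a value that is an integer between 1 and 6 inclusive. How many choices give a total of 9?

2

The generating function for the choices is (1 + y^6)·(1 + y^4)·(y + y^2 + y^3 + y^4 + y^5 + y^6); the count is [y^9].
(1 + y^6) has coefficients 1,0,0,0,0,0,1 for degrees 0…6.
(1 + y^4) has coefficients 1,0,0,0,1,0,0,0,0,0 for degrees 0…9.
Finally multiplying by (y + y^2 + y^3 + y^4 + y^5 + y^6), the product of all factors after the first has coefficients 0,1,1,1,1,2,2,1,1,1 for degrees 0…9.
[y^9] = 1·1 + 1·1 = 2.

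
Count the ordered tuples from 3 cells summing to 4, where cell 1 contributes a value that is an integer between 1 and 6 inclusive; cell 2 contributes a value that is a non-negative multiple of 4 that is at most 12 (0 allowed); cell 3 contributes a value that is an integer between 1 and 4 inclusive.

The generating function for the choices is (z + z² + z³ + z⁴ + z⁵ + z⁶)·(1 + z⁴ + z⁸ + z¹²)·(z + z² + z³ + z⁴); the count is [z⁴].
(z + z² + z³ + z⁴ + z⁵ + z⁶) has coefficients 0,1,1,1,1 for degrees 0…4.
(1 + z⁴ + z⁸ + z¹²) has coefficients 1,0,0,0,1 for degrees 0…4.
Finally multiplying by (z + z² + z³ + z⁴), the product of all factors after the first has coefficients 0,1,1,1,1 for degrees 0…4.
[z⁴] = 1·1 + 1·1 + 1·1 + 1·0 = 3.

3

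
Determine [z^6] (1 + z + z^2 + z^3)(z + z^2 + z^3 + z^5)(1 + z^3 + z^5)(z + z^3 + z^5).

(1 + z + z^2 + z^3) has coefficients 1,1,1,1 for degrees 0…3.
(z + z^2 + z^3 + z^5) has coefficients 0,1,1,1,0,1,0 for degrees 0…6.
Multiplying by (1 + z^3 + z^5) gives running coefficients 0,1,1,1,1,2,2 for degrees 0…6.
Finally multiplying by (z + z^3 + z^5), the product of all factors after the first has coefficients 0,0,1,1,2,2,4 for degrees 0…6.
[z^6] = 1·4 + 1·2 + 1·2 + 1·1 = 9.

9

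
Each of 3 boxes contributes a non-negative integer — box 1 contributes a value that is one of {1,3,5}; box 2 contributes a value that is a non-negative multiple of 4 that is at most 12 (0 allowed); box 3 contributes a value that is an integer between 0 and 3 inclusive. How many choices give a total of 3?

2

The generating function for the choices is (y + y^3 + y^5)·(1 + y^4 + y^8 + y^12)·(1 + y + y^2 + y^3); the count is [y^3].
(y + y^3 + y^5) has coefficients 0,1,0,1 for degrees 0…3.
(1 + y^4 + y^8 + y^12) has coefficients 1,0,0,0 for degrees 0…3.
Finally multiplying by (1 + y + y^2 + y^3), the product of all factors after the first has coefficients 1,1,1,1 for degrees 0…3.
[y^3] = 1·1 + 1·1 = 2.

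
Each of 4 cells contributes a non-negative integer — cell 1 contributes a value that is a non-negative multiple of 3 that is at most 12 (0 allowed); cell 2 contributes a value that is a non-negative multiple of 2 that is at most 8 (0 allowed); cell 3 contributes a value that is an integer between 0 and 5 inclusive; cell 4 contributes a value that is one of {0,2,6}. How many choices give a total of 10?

The generating function for the choices is (1 + z^3 + z^6 + z^9 + z^12)·(1 + z^2 + z^4 + z^6 + z^8)·(1 + z + z^2 + z^3 + z^4 + z^5)·(1 + z^2 + z^6); the count is [z^10].
(1 + z^3 + z^6 + z^9 + z^12) has coefficients 1,0,0,1,0,0,1,0,0,1,0 for degrees 0…10.
(1 + z^2 + z^4 + z^6 + z^8) has coefficients 1,0,1,0,1,0,1,0,1,0,0 for degrees 0…10.
Multiplying by (1 + z + z^2 + z^3 + z^4 + z^5) gives running coefficients 1,1,2,2,3,3,3,3,3,3,2 for degrees 0…10.
Finally multiplying by (1 + z^2 + z^6), the product of all factors after the first has coefficients 1,1,3,3,5,5,7,7,8,8,8 for degrees 0…10.
[z^10] = 1·8 + 1·7 + 1·5 + 1·1 = 21.

21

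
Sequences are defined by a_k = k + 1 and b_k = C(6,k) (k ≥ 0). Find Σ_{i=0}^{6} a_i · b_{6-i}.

The convolution is the x^6 coefficient of A(x)B(x).
Σ = 1·1 + 2·6 + 3·15 + 4·20 + 5·15 + 6·6 + 7·1 = 256.

256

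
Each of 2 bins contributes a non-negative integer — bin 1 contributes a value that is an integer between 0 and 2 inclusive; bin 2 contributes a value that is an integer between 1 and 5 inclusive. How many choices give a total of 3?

3

The generating function for the choices is (1 + q + q^2)·(q + q^2 + q^3 + q^4 + q^5); the count is [q^3].
(1 + q + q^2) has coefficients 1,1,1 for degrees 0…2.
(q + q^2 + q^3 + q^4 + q^5) has coefficients 0,1,1,1 for degrees 0…3.
[q^3] = 1·1 + 1·1 + 1·1 = 3.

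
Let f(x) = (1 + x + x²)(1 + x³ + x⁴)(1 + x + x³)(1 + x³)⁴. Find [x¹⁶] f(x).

(1 + x + x²) has coefficients 1,1,1 for degrees 0…2.
(1 + x³ + x⁴) has coefficients 1,0,0,1,1,0,0,0,0,0,0,0,0,0,0,0,0 for degrees 0…16.
Multiplying by (1 + x + x³) gives running coefficients 1,1,0,2,2,1,1,1,0,0,0,0,0,0,0,0,0 for degrees 0…16.
Finally multiplying by (1 + x³)⁴, the product of all factors after the first has coefficients 1,1,0,6,6,1,15,15,4,20,20,6,15,15,4,6,6 for degrees 0…16.
[x¹⁶] = 1·6 + 1·6 + 1·4 = 16.

16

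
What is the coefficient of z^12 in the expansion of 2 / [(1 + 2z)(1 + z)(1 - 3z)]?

484850

Partial fractions give a closed form: a_n = (8/5)·(-2)^n + (-1/2)·(-1)^n + (9/10)·3^n.
At n = 12: a_12 = 484850.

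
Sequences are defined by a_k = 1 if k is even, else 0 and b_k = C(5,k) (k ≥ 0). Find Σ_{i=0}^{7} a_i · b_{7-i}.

16

This is [x^7] in the product of the two ordinary generating functions.
Σ = 1·0 + 0·0 + 1·1 + 0·5 + 1·10 + 0·10 + 1·5 + 0·1 = 16.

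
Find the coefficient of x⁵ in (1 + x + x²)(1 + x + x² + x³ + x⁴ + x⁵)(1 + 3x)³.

(1 + x + x²) has coefficients 1,1,1 for degrees 0…2.
(1 + x + x² + x³ + x⁴ + x⁵) has coefficients 1,1,1,1,1,1 for degrees 0…5.
Finally multiplying by (1 + 3x)³, the product of all factors after the first has coefficients 1,10,37,64,64,64 for degrees 0…5.
[x⁵] = 1·64 + 1·64 + 1·64 = 192.

192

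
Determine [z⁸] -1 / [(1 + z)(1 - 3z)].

Partial fractions give a closed form: a_n = (-1/4)·(-1)^n + (-3/4)·3^n.
At n = 8: a_8 = -4921.

-4921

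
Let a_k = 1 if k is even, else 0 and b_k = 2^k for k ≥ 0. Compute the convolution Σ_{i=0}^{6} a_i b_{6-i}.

Write out a_i and b_{6-i} for i = 0,…,6 and sum the products.
Σ = 1·64 + 0·32 + 1·16 + 0·8 + 1·4 + 0·2 + 1·1 = 85.

85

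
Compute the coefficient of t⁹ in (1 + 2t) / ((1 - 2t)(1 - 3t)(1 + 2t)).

58025

Partial fractions give a closed form: a_n = (-2)·2^n + (3)·3^n.
At n = 9: a_9 = 58025.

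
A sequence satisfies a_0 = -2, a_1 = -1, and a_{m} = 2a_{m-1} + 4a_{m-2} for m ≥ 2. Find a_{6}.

The ordinary generating function has denominator 1 - 2q - 4q^2.
Iterating the recurrence: a_0,…,a_{6} = -2, -1, -10, -24, -88, -272, -896.

-896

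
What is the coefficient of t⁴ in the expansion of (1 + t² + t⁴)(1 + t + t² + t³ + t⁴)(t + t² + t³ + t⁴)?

(1 + t² + t⁴) has coefficients 1,0,1,0,1 for degrees 0…4.
(1 + t + t² + t³ + t⁴) has coefficients 1,1,1,1,1 for degrees 0…4.
Finally multiplying by (t + t² + t³ + t⁴), the product of all factors after the first has coefficients 0,1,2,3,4 for degrees 0…4.
[t⁴] = 1·4 + 1·2 + 1·0 = 6.

6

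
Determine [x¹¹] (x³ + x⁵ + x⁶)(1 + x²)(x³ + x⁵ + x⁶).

(x³ + x⁵ + x⁶) has coefficients 0,0,0,1,0,1,1 for degrees 0…6.
(1 + x²) has coefficients 1,0,1,0,0,0,0,0,0,0,0,0 for degrees 0…11.
Finally multiplying by (x³ + x⁵ + x⁶), the product of all factors after the first has coefficients 0,0,0,1,0,2,1,1,1,0,0,0 for degrees 0…11.
[x¹¹] = 1·1 + 1·1 + 1·2 = 4.

4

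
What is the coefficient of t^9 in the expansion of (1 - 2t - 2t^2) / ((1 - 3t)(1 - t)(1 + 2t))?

Partial fractions give a closed form: a_n = (1/10)·3^n + (1/2)·1^n + (2/5)·(-2)^n.
At n = 9: a_9 = 1764.

1764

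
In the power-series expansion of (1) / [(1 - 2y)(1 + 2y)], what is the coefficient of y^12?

The denominator gives the recurrence a_n = 4a_(n−2) for n ≥ 3; the numerator fixes a_0 = 1, a_1 = 0, a_2 = 4.
Iterating: 1, 0, 4, 0, 16, 0, 64, 0, 256, 0, 1024, 0, 4096, so a_12 = 4096.

4096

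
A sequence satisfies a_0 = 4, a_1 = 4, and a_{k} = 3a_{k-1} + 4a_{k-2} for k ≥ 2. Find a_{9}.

The ordinary generating function has denominator 1 - 3t - 4t^2.
Iterating the recurrence: a_0,…,a_{9} = 4, 4, 28, 100, 412, 1636, 6556, 26212, 104860, 419428.

419428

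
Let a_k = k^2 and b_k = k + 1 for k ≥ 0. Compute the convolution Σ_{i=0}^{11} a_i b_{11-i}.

1716

The convolution is the x^11 coefficient of A(x)B(x).
Σ = 0·12 + 1·11 + 4·10 + 9·9 + 16·8 + 25·7 + 36·6 + 49·5 + 64·4 + 81·3 + 100·2 + 121·1 = 1716.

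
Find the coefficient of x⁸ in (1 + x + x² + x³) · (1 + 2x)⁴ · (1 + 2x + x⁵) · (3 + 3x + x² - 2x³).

(1 + x + x² + x³) has coefficients 1,1,1,1 for degrees 0…3.
(1 + 2x)⁴ has coefficients 1,8,24,32,16,0,0,0,0 for degrees 0…8.
Multiplying by (1 + 2x + x⁵) gives running coefficients 1,10,40,80,80,33,8,24,32 for degrees 0…8.
Finally multiplying by (3 + 3x + x² - 2x³), the product of all factors after the first has coefficients 3,33,151,368,500,339,43,-31,110 for degrees 0…8.
[x⁸] = 1·110 + 1·(-31) + 1·43 + 1·339 = 461.

461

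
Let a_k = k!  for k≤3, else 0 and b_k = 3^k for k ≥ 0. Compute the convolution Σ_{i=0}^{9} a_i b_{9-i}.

Write out a_i and b_{9-i} for i = 0,…,9 and sum the products.
Σ = 1·19683 + 1·6561 + 2·2187 + 6·729 + 0·243 + 0·81 + 0·27 + 0·9 + 0·3 + 0·1 = 34992.

34992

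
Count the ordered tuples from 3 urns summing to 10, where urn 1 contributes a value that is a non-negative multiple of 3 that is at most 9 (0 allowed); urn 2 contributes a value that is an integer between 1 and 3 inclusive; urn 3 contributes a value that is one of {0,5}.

2

The generating function for the choices is (1 + t³ + t⁶ + t⁹)·(t + t² + t³)·(1 + t⁵); the count is [t¹⁰].
(1 + t³ + t⁶ + t⁹) has coefficients 1,0,0,1,0,0,1,0,0,1 for degrees 0…9.
(t + t² + t³) has coefficients 0,1,1,1,0,0,0,0,0,0,0 for degrees 0…10.
Finally multiplying by (1 + t⁵), the product of all factors after the first has coefficients 0,1,1,1,0,0,1,1,1,0,0 for degrees 0…10.
[t¹⁰] = 1·0 + 1·1 + 1·0 + 1·1 = 2.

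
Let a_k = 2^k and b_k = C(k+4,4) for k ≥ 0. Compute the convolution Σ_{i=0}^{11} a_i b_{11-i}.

63019

The convolution is the x^11 coefficient of A(x)B(x).
Σ = 1·1365 + 2·1001 + 4·715 + 8·495 + 16·330 + 32·210 + 64·126 + 128·70 + 256·35 + 512·15 + 1024·5 + 2048·1 = 63019.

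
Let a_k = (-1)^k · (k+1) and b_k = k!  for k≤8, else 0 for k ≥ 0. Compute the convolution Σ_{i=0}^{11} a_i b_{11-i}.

-139719

Write out a_i and b_{11-i} for i = 0,…,11 and sum the products.
Σ = 1·0 − 2·0 + 3·0 − 4·40320 + 5·5040 − 6·720 + 7·120 − 8·24 + 9·6 − 10·2 + 11·1 − 12·1 = -139719.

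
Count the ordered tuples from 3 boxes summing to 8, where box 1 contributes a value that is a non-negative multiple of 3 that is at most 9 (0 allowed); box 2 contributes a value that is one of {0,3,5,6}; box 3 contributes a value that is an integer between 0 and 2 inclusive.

The generating function for the choices is (1 + q^3 + q^6 + q^9)·(1 + q^3 + q^5 + q^6)·(1 + q + q^2); the count is [q^8].
(1 + q^3 + q^6 + q^9) has coefficients 1,0,0,1,0,0,1,0,0 for degrees 0…8.
(1 + q^3 + q^5 + q^6) has coefficients 1,0,0,1,0,1,1,0,0 for degrees 0…8.
Finally multiplying by (1 + q + q^2), the product of all factors after the first has coefficients 1,1,1,1,1,2,2,2,1 for degrees 0…8.
[q^8] = 1·1 + 1·2 + 1·1 = 4.

4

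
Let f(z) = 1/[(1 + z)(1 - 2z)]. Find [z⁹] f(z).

341

The denominator gives the recurrence a_n = a_(n−1) + 2a_(n−2) for n ≥ 2; the numerator fixes a_0 = 1, a_1 = 1.
Iterating: 1, 1, 3, 5, 11, 21, 43, 85, 171, 341, so a_9 = 341.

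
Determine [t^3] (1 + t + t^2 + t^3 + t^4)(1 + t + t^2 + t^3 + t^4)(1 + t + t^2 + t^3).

10

(1 + t + t^2 + t^3 + t^4) has coefficients 1,1,1,1 for degrees 0…3.
(1 + t + t^2 + t^3 + t^4) has coefficients 1,1,1,1 for degrees 0…3.
Finally multiplying by (1 + t + t^2 + t^3), the product of all factors after the first has coefficients 1,2,3,4 for degrees 0…3.
[t^3] = 1·4 + 1·3 + 1·2 + 1·1 = 10.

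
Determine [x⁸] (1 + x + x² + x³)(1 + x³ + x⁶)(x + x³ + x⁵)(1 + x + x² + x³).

(1 + x + x² + x³) has coefficients 1,1,1,1 for degrees 0…3.
(1 + x³ + x⁶) has coefficients 1,0,0,1,0,0,1,0,0 for degrees 0…8.
Multiplying by (x + x³ + x⁵) gives running coefficients 0,1,0,1,1,1,1,1,1 for degrees 0…8.
Finally multiplying by (1 + x + x² + x³), the product of all factors after the first has coefficients 0,1,1,2,3,3,4,4,4 for degrees 0…8.
[x⁸] = 1·4 + 1·4 + 1·4 + 1·3 = 15.

15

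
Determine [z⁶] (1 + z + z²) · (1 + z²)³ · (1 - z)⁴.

20

(1 + z + z²) has coefficients 1,1,1 for degrees 0…2.
(1 + z²)³ has coefficients 1,0,3,0,3,0,1 for degrees 0…6.
Finally multiplying by (1 - z)⁴, the product of all factors after the first has coefficients 1,-4,9,-16,22,-24,22 for degrees 0…6.
[z⁶] = 1·22 + 1·(-24) + 1·22 = 20.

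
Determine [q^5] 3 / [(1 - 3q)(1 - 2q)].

1995

Partial fractions give a closed form: a_n = (9)·3^n + (-6)·2^n.
At n = 5: a_5 = 1995.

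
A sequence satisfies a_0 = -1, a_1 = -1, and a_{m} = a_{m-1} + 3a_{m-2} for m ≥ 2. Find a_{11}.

The ordinary generating function has denominator 1 - x - 3x^2.
Iterating the recurrence: a_0,…,a_{11} = -1, -1, -4, -7, -19, -40, -97, -217, -508, -1159, -2683, -6160.

-6160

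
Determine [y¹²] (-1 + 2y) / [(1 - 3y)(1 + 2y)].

-109565

The denominator gives the recurrence a_n = a_(n−1) + 6a_(n−2) for n ≥ 3; the numerator fixes a_0 = -1, a_1 = 1, a_2 = -5.
Iterating: -1, 1, -5, 1, -29, -23, -197, -335, -1517, -3527, -12629, -33791, -109565, so a_12 = -109565.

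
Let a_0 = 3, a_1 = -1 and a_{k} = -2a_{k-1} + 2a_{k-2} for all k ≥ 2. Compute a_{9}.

The ordinary generating function has denominator 1 + 2z - 2z^2.
Iterating the recurrence: a_0,…,a_{9} = 3, -1, 8, -18, 52, -140, 384, -1048, 2864, -7824.

-7824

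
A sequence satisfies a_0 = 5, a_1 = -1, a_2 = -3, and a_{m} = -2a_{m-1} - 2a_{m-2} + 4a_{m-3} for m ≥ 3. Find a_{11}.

12160

The ordinary generating function has denominator 1 + 2y + 2y^2 - 4y^3.
Iterating the recurrence: a_0,…,a_{11} = 5, -1, -3, 28, -54, 40, 140, -576, 1032, -352, -3664, 12160.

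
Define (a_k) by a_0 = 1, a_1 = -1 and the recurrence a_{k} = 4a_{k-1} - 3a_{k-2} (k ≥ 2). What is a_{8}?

-6559

The ordinary generating function has denominator 1 - 4y + 3y^2.
Iterating the recurrence: a_0,…,a_{8} = 1, -1, -7, -25, -79, -241, -727, -2185, -6559.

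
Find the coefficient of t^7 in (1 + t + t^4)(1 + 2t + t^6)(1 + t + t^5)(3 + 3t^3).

(1 + t + t^4) has coefficients 1,1,0,0,1 for degrees 0…4.
(1 + 2t + t^6) has coefficients 1,2,0,0,0,0,1,0 for degrees 0…7.
Multiplying by (1 + t + t^5) gives running coefficients 1,3,2,0,0,1,3,1 for degrees 0…7.
Finally multiplying by (3 + 3t^3), the product of all factors after the first has coefficients 3,9,6,3,9,9,9,3 for degrees 0…7.
[t^7] = 1·3 + 1·9 + 1·3 = 15.

15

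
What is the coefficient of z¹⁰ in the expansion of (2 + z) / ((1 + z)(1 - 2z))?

The denominator gives the recurrence a_n = a_(n−1) + 2a_(n−2) for n ≥ 3; the numerator fixes a_0 = 2, a_1 = 3, a_2 = 7.
Iterating: 2, 3, 7, 13, 27, 53, 107, 213, 427, 853, 1707, so a_10 = 1707.

1707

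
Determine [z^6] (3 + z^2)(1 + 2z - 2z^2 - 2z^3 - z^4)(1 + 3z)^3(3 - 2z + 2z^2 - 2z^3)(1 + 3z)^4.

46052

(3 + z^2) has coefficients 3,0,1 for degrees 0…2.
(1 + 2z - 2z^2 - 2z^3 - z^4) has coefficients 1,2,-2,-2,-1,0,0 for degrees 0…6.
Multiplying by (1 + 3z)^3 gives running coefficients 1,11,43,61,-19,-117,-81 for degrees 0…6.
Multiplying by (3 - 2z + 2z^2 - 2z^3) gives running coefficients 3,31,109,117,-115,-277,-169 for degrees 0…6.
Finally multiplying by (1 + 3z)^4, the product of all factors after the first has coefficients 3,67,643,3423,10766,18944,11762 for degrees 0…6.
[z^6] = 3·11762 + 1·10766 = 46052.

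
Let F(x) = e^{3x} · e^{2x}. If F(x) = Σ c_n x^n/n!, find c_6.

15625

The EGF product rule gives c_6 = Σ_{k_1+k_2=6} C(6; k_1,k_2) · ∏ g_i(k_i), where e^{3x} gives (3)^k; e^{2x} gives (2)^k.
g_1(k) for k = 0…6: 1, 3, 9, 27, 81, 243, 729.
g_2(k) for k = 0…6: 1, 2, 4, 8, 16, 32, 64.
c_6 = Σ_k C(6,k)·g_1(k)·g_2(6−k) = 1·1·64 + 6·3·32 + 15·9·16 + 20·27·8 + 15·81·4 + 6·243·2 + 1·729·1 = 64 + 576 + 2160 + 4320 + 4860 + 2916 + 729 = 15625.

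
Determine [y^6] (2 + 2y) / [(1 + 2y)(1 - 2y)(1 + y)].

128

The denominator gives the recurrence a_n = −a_(n−1) + 4a_(n−2) + 4a_(n−3) for n ≥ 3; the numerator fixes a_0 = 2, a_1 = 0, a_2 = 8.
Iterating: 2, 0, 8, 0, 32, 0, 128, so a_6 = 128.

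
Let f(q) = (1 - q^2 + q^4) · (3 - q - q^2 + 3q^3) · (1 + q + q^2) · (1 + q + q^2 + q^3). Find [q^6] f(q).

6

(1 - q^2 + q^4) has coefficients 1,0,-1,0,1 for degrees 0…4.
(3 - q - q^2 + 3q^3) has coefficients 3,-1,-1,3,0,0,0 for degrees 0…6.
Multiplying by (1 + q + q^2) gives running coefficients 3,2,1,1,2,3,0 for degrees 0…6.
Finally multiplying by (1 + q + q^2 + q^3), the product of all factors after the first has coefficients 3,5,6,7,6,7,6 for degrees 0…6.
[q^6] = 1·6 − 1·6 + 1·6 = 6.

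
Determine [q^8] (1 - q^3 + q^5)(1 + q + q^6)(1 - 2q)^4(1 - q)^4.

(1 - q^3 + q^5) has coefficients 1,0,0,-1,0,1 for degrees 0…5.
(1 + q + q^6) has coefficients 1,1,0,0,0,0,1,0,0 for degrees 0…8.
Multiplying by (1 - 2q)^4 gives running coefficients 1,-7,16,-8,-16,16,1,-8,24 for degrees 0…8.
Finally multiplying by (1 - q)^4, the product of all factors after the first has coefficients 1,-11,50,-118,141,-39,-111,140,-18 for degrees 0…8.
[q^8] = 1·(-18) − 1·(-39) + 1·(-118) = -97.

-97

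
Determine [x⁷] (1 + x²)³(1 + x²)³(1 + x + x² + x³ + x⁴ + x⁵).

41

(1 + x²)³ has coefficients 1,0,3,0,3,0,1 for degrees 0…6.
(1 + x²)³ has coefficients 1,0,3,0,3,0,1,0 for degrees 0…7.
Finally multiplying by (1 + x + x² + x³ + x⁴ + x⁵), the product of all factors after the first has coefficients 1,1,4,4,7,7,7,7 for degrees 0…7.
[x⁷] = 1·7 + 3·7 + 3·4 + 1·1 = 41.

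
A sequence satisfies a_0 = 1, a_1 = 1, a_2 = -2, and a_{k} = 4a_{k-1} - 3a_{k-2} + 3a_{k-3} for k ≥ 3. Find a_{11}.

-110351

The ordinary generating function has denominator 1 - 4t + 3t^2 - 3t^3.
Iterating the recurrence: a_0,…,a_{11} = 1, 1, -2, -8, -23, -74, -251, -851, -2873, -9692, -32702, -110351.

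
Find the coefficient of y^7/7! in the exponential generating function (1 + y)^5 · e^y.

The EGF product rule gives c_7 = Σ_{k_1+k_2=7} C(7; k_1,k_2) · ∏ g_i(k_i), where (1+y)^5 gives the falling factorial (5)_k; e^y gives (1)^k.
g_1(k) for k = 0…7: 1, 5, 20, 60, 120, 120, 0, 0.
g_2(k) for k = 0…7: 1, 1, 1, 1, 1, 1, 1, 1.
c_7 = Σ_k C(7,k)·g_1(k)·g_2(7−k) = 1·1·1 + 7·5·1 + 21·20·1 + 35·60·1 + 35·120·1 + 21·120·1 = 1 + 35 + 420 + 2100 + 4200 + 2520 = 9276.

9276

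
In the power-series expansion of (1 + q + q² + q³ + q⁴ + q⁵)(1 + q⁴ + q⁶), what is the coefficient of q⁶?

(1 + q + q² + q³ + q⁴ + q⁵) has coefficients 1,1,1,1,1,1 for degrees 0…5.
(1 + q⁴ + q⁶) has coefficients 1,0,0,0,1,0,1 for degrees 0…6.
[q⁶] = 1·1 + 1·0 + 1·1 + 1·0 + 1·0 + 1·0 = 2.

2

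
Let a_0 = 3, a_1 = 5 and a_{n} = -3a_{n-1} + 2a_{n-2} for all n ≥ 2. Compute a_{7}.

The ordinary generating function has denominator 1 + 3q - 2q^2.
Iterating the recurrence: a_0,…,a_{7} = 3, 5, -9, 37, -129, 461, -1641, 5845.

5845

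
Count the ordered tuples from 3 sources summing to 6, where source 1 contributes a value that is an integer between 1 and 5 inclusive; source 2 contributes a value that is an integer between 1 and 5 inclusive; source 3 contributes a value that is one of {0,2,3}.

The generating function for the choices is (x + x^2 + x^3 + x^4 + x^5)·(x + x^2 + x^3 + x^4 + x^5)·(1 + x^2 + x^3); the count is [x^6].
(x + x^2 + x^3 + x^4 + x^5) has coefficients 0,1,1,1,1,1 for degrees 0…5.
(x + x^2 + x^3 + x^4 + x^5) has coefficients 0,1,1,1,1,1,0 for degrees 0…6.
Finally multiplying by (1 + x^2 + x^3), the product of all factors after the first has coefficients 0,1,1,2,3,3,2 for degrees 0…6.
[x^6] = 1·3 + 1·3 + 1·2 + 1·1 + 1·1 = 10.

10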